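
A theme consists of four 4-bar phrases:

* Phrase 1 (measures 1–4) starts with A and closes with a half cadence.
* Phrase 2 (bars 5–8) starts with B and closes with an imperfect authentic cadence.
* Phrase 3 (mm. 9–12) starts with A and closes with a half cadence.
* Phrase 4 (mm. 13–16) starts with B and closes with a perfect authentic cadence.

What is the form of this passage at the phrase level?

parallel double period

Four phrases in two halves: the first half (mm. 1–8) ends with an imperfect authentic cadence, the second (mm. 9–16) with a perfect authentic cadence — a large antecedent–consequent pair, i.e. a double period.
Phrase 3 begins with the same material as phrase 1, making it parallel.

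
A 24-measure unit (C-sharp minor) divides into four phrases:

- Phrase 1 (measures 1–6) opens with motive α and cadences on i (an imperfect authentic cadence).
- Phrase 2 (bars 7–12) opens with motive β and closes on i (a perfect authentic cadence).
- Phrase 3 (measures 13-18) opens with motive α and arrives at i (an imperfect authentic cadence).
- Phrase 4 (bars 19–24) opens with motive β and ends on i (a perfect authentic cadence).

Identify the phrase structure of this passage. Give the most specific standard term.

repeated period

The cadence pattern IAC–PAC–IAC–PAC is weak–strong twice, and phrases 3–4 restate phrases 1–2: a period heard twice, not a double period (which would end weakly at phrase 2).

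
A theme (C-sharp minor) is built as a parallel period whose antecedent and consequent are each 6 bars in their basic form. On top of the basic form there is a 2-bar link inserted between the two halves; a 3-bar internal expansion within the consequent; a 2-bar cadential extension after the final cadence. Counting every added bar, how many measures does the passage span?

19 measures

Basic parallel period: 6 + 6 = 12 bars.
12 (basic form) + 2 (link) + 3 (internal expansion) + 2 (cadential extension) = 19.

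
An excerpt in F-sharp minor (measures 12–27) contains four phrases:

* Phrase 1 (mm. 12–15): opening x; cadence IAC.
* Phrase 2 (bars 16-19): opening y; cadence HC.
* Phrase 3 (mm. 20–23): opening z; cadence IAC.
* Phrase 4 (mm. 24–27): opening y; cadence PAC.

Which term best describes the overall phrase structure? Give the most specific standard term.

contrasting double period

Four phrases in two halves: the first half (mm. 12–19) ends with a half cadence, the second (measures 20-27) with a perfect authentic cadence — a large antecedent–consequent pair, i.e. a double period.
Phrase 3 begins with different material from phrase 1, making it contrasting.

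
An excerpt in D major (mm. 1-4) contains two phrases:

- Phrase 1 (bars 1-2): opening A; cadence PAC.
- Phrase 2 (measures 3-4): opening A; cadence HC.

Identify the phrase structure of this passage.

phrase group

The second phrase closes with a half cadence, which is not stronger than the first phrase's perfect authentic cadence; without a weak→strong cadential pair there is no antecedent–consequent relationship, so this is a phrase group rather than a period.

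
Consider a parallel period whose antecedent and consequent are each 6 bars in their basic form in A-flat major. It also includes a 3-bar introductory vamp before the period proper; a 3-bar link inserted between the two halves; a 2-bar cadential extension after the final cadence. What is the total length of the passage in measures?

Basic parallel period: 6 + 6 = 12 bars.
12 (basic form) + 3 (introduction) + 3 (link) + 2 (cadential extension) = 20.

20 measures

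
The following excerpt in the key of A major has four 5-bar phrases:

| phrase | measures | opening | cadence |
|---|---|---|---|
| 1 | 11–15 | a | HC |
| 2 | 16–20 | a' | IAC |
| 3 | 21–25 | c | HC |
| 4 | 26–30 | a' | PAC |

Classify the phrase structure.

contrasting double period

Four phrases in two halves: the first half (mm. 11–20) ends with an imperfect authentic cadence, the second (measures 21–30) with a perfect authentic cadence — a large antecedent–consequent pair, i.e. a double period.
Phrase 3 begins with different material from phrase 1, making it contrasting.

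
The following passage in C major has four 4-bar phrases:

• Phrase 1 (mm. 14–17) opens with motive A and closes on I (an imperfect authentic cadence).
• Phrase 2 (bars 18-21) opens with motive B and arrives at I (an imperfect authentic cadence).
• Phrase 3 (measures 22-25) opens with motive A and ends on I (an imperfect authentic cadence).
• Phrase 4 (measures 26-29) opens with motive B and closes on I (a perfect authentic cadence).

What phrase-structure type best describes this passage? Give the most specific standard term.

Four phrases in two halves: the first half (mm. 14-21) ends with an imperfect authentic cadence, the second (mm. 22–29) with a perfect authentic cadence — a large antecedent–consequent pair, i.e. a double period.
Phrase 3 begins with the same material as phrase 1, making it parallel.

parallel double period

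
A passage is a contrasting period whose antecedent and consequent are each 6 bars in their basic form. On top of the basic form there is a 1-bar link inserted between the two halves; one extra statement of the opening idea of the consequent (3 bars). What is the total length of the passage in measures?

Basic contrasting period: 6 + 6 = 12 bars.
12 (basic form) + 1 (link) + 3 (extra statement) = 16.

16 measures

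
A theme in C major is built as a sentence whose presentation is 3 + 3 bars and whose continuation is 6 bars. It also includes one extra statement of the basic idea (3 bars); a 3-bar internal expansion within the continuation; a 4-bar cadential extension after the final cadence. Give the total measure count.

Basic sentence: 3 + 3 + 6 = 12 bars.
12 (basic form) + 3 (extra statement) + 3 (internal expansion) + 4 (cadential extension) = 22.

22 measures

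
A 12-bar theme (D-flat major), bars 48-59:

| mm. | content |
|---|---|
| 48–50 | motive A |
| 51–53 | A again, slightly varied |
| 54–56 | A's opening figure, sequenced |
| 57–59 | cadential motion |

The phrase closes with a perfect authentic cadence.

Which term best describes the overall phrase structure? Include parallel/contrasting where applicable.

Basic idea (mm. 48–50) + its repetition (measures 51–53) form the presentation; fragmentation and cadence (bars 54-59) form the continuation — the 12-bar whole is a sentence.

sentence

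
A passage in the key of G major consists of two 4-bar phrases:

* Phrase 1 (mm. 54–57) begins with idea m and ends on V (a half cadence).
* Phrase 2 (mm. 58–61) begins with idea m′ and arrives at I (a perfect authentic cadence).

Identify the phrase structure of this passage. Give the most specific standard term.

Phrase 1 ends with a half cadence (weaker) and phrase 2 with a perfect authentic cadence (stronger): antecedent + consequent = a period.
The two phrases open with the same material (m / m′), so the period is parallel.

parallel period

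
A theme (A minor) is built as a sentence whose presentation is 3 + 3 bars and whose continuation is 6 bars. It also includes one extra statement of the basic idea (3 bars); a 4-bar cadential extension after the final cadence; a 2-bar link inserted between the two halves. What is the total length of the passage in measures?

Basic sentence: 3 + 3 + 6 = 12 bars.
12 (basic form) + 3 (extra statement) + 4 (cadential extension) + 2 (link) = 21.

21 measures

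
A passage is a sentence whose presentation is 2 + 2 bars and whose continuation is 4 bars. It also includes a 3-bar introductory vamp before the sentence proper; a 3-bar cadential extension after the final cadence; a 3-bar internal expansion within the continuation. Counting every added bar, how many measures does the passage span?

17 measures

Basic sentence: 2 + 2 + 4 = 8 bars.
8 (basic form) + 3 (introduction) + 3 (cadential extension) + 3 (internal expansion) = 17.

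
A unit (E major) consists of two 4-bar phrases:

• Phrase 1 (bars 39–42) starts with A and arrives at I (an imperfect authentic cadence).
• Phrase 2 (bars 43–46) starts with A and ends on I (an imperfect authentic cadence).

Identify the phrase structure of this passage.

repeated phrase

Both phrases have the same opening (A) and the same cadence (imperfect authentic cadence): the second is a restatement, not a consequent, so this is a repeated phrase rather than a period.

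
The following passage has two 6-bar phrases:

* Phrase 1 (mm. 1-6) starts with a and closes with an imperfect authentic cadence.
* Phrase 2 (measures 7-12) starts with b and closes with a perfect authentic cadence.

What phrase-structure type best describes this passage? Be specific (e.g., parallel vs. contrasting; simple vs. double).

Phrase 1 ends with an imperfect authentic cadence (weaker) and phrase 2 with a perfect authentic cadence (stronger): antecedent + consequent = a period.
The two phrases open with different material (a / b), so the period is contrasting.

contrasting period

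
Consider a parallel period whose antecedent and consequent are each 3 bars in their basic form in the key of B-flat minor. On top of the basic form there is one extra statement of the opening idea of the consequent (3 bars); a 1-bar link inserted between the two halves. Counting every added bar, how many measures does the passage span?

10 measures

Basic parallel period: 3 + 3 = 6 bars.
6 (basic form) + 3 (extra statement) + 1 (link) = 10.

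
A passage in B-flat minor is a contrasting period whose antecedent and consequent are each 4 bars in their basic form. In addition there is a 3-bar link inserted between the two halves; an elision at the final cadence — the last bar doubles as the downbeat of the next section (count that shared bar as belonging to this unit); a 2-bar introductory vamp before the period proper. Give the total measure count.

Basic contrasting period: 4 + 4 = 8 bars.
8 (basic form) + 3 (link) + 2 (introduction) = 13.
The elision shares a bar with the next section but does not change this unit's count.

13 measures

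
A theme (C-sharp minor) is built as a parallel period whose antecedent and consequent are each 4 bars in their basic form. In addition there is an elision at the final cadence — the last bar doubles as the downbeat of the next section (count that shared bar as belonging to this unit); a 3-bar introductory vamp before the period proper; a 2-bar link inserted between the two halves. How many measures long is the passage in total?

Basic parallel period: 4 + 4 = 8 bars.
8 (basic form) + 3 (introduction) + 2 (link) = 13.
The elision shares a bar with the next section but does not change this unit's count.

13 measures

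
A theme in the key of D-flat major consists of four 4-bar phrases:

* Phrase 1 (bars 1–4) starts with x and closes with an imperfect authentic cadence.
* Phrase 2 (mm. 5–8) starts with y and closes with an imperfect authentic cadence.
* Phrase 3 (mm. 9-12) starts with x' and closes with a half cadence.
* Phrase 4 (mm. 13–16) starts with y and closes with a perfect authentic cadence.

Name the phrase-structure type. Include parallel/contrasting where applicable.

parallel double period

Four phrases in two halves: the first half (mm. 1–8) ends with an imperfect authentic cadence, the second (mm. 9–16) with a perfect authentic cadence — a large antecedent–consequent pair, i.e. a double period.
Phrase 3 begins with the same material as phrase 1, making it parallel.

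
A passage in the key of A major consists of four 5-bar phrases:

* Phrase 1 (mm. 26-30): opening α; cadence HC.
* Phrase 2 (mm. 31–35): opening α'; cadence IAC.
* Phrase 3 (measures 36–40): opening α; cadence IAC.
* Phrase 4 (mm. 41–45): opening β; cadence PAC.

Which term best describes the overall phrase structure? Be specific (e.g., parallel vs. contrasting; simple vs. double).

Four phrases in two halves: the first half (measures 26–35) ends with an imperfect authentic cadence, the second (mm. 36–45) with a perfect authentic cadence — a large antecedent–consequent pair, i.e. a double period.
Phrase 3 begins with the same material as phrase 1, making it parallel.

parallel double period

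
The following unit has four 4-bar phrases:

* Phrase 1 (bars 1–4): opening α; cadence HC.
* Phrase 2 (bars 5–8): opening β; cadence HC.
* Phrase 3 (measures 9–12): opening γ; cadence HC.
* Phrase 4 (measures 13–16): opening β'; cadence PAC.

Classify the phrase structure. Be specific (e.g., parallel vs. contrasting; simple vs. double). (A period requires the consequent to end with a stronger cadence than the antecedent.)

contrasting double period

Four phrases in two halves: the first half (mm. 1–8) ends with a half cadence, the second (mm. 9–16) with a perfect authentic cadence — a large antecedent–consequent pair, i.e. a double period.
Phrase 3 begins with different material from phrase 1, making it contrasting.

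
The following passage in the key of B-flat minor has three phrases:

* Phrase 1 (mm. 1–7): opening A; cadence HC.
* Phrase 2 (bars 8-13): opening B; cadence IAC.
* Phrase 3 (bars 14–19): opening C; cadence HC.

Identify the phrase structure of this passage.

phrase group

The final phrase closes with a half cadence, which is not stronger than the preceding imperfect authentic cadence; the 3 phrases lack an overall antecedent–consequent design and so form a phrase group.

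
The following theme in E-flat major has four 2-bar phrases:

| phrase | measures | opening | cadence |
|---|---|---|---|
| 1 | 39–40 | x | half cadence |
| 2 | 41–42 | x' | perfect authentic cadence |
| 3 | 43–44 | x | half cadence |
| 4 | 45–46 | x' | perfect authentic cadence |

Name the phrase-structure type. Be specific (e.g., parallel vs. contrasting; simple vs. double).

The cadence pattern HC–PAC–HC–PAC is weak–strong twice, and phrases 3–4 restate phrases 1–2: a period heard twice, not a double period (which would end weakly at phrase 2).

repeated period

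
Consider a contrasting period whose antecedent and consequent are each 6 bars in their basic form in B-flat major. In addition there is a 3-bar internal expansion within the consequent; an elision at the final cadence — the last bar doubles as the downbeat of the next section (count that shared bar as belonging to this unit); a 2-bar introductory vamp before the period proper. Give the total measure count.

Basic contrasting period: 6 + 6 = 12 bars.
12 (basic form) + 3 (internal expansion) + 2 (introduction) = 17.
The elision shares a bar with the next section but does not change this unit's count.

17 measures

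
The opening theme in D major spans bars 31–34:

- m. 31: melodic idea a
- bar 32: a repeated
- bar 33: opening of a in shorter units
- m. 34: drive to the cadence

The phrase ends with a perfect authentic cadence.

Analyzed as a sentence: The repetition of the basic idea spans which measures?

The presentation of a sentence is the basic idea (bar 31) plus its repetition (m. 32); the repetition of the basic idea is therefore m. 32.

measures 32–32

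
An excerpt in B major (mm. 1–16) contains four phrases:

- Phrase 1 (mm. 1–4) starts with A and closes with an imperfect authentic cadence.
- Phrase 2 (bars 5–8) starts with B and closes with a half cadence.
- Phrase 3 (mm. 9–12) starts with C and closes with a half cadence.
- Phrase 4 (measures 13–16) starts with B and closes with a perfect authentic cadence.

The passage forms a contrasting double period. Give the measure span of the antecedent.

In a double period the first pair of phrases (ending half cadence) is the large antecedent and the second pair (ending perfect authentic cadence) is the large consequent; the antecedent is measures 1–8.

measures 1–8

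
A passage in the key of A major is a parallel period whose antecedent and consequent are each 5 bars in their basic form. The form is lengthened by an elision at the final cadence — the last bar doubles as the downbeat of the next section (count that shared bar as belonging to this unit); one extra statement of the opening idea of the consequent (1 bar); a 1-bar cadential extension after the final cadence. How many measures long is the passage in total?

Basic parallel period: 5 + 5 = 10 bars.
10 (basic form) + 1 (extra statement) + 1 (cadential extension) = 12.
The elision shares a bar with the next section but does not change this unit's count.

12 measures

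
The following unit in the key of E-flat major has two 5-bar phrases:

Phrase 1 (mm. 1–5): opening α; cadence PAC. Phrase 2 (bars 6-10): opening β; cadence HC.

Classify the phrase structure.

phrase group

The second phrase closes with a half cadence, which is not stronger than the first phrase's perfect authentic cadence; without a weak→strong cadential pair there is no antecedent–consequent relationship, so this is a phrase group rather than a period.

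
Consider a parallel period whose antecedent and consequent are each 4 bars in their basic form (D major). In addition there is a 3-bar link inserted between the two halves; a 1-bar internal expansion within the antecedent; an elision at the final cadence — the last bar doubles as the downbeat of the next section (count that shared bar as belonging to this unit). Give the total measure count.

12 measures

Basic parallel period: 4 + 4 = 8 bars.
8 (basic form) + 3 (link) + 1 (internal expansion) = 12.
The elision shares a bar with the next section but does not change this unit's count.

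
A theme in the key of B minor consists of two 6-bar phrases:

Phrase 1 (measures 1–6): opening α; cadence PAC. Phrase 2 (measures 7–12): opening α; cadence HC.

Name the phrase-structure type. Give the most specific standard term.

phrase group

The second phrase closes with a half cadence, which is not stronger than the first phrase's perfect authentic cadence; without a weak→strong cadential pair there is no antecedent–consequent relationship, so this is a phrase group rather than a period.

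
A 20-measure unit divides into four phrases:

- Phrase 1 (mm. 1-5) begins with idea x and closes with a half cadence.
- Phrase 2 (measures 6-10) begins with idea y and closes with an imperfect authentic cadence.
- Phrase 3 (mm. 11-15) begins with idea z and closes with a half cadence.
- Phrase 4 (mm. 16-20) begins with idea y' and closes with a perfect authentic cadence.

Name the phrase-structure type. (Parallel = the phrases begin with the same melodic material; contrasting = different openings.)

Four phrases in two halves: the first half (mm. 1-10) ends with an imperfect authentic cadence, the second (measures 11–20) with a perfect authentic cadence — a large antecedent–consequent pair, i.e. a double period.
Phrase 3 begins with different material from phrase 1, making it contrasting.

contrasting double period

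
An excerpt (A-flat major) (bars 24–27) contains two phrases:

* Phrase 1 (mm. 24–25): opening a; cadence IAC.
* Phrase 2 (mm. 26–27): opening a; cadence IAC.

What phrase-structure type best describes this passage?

repeated phrase

Both phrases have the same opening (a) and the same cadence (imperfect authentic cadence): the second is a restatement, not a consequent, so this is a repeated phrase rather than a period.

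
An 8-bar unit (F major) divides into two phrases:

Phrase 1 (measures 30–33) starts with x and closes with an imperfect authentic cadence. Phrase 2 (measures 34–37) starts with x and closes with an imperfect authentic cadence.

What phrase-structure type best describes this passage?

Both phrases have the same opening (x) and the same cadence (imperfect authentic cadence): the second is a restatement, not a consequent, so this is a repeated phrase rather than a period.

repeated phrase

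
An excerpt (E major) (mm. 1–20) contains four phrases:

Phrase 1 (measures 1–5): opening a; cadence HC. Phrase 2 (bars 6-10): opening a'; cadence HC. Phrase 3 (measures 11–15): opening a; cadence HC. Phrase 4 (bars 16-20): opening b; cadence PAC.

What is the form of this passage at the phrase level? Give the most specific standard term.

parallel double period

Four phrases in two halves: the first half (bars 1–10) ends with a half cadence, the second (mm. 11–20) with a perfect authentic cadence — a large antecedent–consequent pair, i.e. a double period.
Phrase 3 begins with the same material as phrase 1, making it parallel.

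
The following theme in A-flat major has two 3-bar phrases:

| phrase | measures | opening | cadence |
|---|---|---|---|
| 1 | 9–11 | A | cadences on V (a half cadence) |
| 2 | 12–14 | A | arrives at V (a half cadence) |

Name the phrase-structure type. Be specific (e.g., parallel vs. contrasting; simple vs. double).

repeated phrase

Both phrases have the same opening (A) and the same cadence (half cadence): the second is a restatement, not a consequent, so this is a repeated phrase rather than a period.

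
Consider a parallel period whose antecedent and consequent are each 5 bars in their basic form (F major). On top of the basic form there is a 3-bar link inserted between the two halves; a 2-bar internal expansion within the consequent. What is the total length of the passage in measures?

Basic parallel period: 5 + 5 = 10 bars.
10 (basic form) + 3 (link) + 2 (internal expansion) = 15.

15 measures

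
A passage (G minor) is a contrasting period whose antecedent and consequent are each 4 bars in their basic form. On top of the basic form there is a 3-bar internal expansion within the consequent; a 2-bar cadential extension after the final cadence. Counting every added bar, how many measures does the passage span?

13 measures

Basic contrasting period: 4 + 4 = 8 bars.
8 (basic form) + 3 (internal expansion) + 2 (cadential extension) = 13.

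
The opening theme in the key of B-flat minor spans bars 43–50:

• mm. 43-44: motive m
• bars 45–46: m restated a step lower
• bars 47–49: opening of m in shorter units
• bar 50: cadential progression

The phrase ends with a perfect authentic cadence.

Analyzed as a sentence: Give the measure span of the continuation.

measures 47–50

After the presentation (bars 43–46), the continuation covers the fragmentation through the cadence: mm. 47–50.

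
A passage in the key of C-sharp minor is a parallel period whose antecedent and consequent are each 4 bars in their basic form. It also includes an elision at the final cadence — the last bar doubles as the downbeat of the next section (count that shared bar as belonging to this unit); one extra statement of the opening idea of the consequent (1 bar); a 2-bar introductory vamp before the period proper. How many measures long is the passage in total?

Basic parallel period: 4 + 4 = 8 bars.
8 (basic form) + 1 (extra statement) + 2 (introduction) = 11.
The elision shares a bar with the next section but does not change this unit's count.

11 measures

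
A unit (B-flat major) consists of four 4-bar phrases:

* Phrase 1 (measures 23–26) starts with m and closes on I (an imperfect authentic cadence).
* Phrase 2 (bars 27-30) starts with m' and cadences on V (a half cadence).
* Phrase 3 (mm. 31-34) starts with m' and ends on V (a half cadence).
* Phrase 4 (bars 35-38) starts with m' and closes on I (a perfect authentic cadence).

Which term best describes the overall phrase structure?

parallel double period

Four phrases in two halves: the first half (mm. 23–30) ends with a half cadence, the second (bars 31–38) with a perfect authentic cadence — a large antecedent–consequent pair, i.e. a double period.
Phrase 3 begins with the same material as phrase 1, making it parallel.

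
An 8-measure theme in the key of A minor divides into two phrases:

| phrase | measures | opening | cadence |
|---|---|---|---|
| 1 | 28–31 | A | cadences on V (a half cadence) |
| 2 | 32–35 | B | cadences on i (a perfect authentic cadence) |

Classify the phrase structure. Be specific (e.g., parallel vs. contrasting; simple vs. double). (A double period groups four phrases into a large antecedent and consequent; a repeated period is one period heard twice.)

Phrase 1 ends with a half cadence (weaker) and phrase 2 with a perfect authentic cadence (stronger): antecedent + consequent = a period.
The two phrases open with different material (A / B), so the period is contrasting.

contrasting period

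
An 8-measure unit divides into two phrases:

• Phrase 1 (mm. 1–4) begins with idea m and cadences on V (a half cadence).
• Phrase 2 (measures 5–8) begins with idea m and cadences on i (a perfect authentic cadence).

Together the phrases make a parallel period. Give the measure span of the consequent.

measures 5–8

The phrase ending with the weaker cadence (half cadence) is the antecedent; the one ending more conclusively (perfect authentic cadence) is the consequent. The consequent is measures 5–8.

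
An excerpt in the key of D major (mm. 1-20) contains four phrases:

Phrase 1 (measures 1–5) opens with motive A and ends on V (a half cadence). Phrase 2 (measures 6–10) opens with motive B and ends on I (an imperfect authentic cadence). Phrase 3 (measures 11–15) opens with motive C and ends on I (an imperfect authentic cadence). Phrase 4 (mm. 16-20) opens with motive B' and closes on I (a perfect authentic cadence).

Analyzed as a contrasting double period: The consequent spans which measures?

measures 11–20

In a double period the four phrases pair into a large antecedent (phrases 1–2, ending imperfect authentic cadence) and a large consequent (phrases 3–4, ending perfect authentic cadence). The consequent spans mm. 11–20.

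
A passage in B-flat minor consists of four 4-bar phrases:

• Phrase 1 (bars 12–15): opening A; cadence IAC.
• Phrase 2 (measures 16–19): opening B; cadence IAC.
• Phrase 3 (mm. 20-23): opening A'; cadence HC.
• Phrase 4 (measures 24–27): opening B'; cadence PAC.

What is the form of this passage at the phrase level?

Four phrases in two halves: the first half (mm. 12–19) ends with an imperfect authentic cadence, the second (measures 20–27) with a perfect authentic cadence — a large antecedent–consequent pair, i.e. a double period.
Phrase 3 begins with the same material as phrase 1, making it parallel.

parallel double period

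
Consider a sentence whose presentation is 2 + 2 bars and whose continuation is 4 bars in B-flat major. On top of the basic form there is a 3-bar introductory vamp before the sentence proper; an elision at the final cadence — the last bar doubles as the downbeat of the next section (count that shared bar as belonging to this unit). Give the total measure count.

11 measures

Basic sentence: 2 + 2 + 4 = 8 bars.
8 (basic form) + 3 (introduction) = 11.
The elision shares a bar with the next section but does not change this unit's count.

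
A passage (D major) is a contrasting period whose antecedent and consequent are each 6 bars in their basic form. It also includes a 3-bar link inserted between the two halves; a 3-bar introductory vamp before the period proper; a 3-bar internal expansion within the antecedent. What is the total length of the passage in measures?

Basic contrasting period: 6 + 6 = 12 bars.
12 (basic form) + 3 (link) + 3 (introduction) + 3 (internal expansion) = 21.

21 measures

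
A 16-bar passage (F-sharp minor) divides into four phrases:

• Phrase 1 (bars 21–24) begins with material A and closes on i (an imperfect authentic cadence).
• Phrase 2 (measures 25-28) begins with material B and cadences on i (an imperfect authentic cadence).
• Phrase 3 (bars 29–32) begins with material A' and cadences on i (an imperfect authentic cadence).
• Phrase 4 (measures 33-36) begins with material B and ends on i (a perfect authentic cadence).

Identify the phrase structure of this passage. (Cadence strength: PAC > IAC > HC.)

Four phrases in two halves: the first half (mm. 21-28) ends with an imperfect authentic cadence, the second (bars 29-36) with a perfect authentic cadence — a large antecedent–consequent pair, i.e. a double period.
Phrase 3 begins with the same material as phrase 1, making it parallel.

parallel double period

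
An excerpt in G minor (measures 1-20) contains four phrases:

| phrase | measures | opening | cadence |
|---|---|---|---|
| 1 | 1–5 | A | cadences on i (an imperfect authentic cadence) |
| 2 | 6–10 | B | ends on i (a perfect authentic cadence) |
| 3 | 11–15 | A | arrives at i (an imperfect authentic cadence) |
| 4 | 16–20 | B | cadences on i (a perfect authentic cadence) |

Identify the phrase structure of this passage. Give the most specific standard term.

repeated period

The cadence pattern IAC–PAC–IAC–PAC is weak–strong twice, and phrases 3–4 restate phrases 1–2: a period heard twice, not a double period (which would end weakly at phrase 2).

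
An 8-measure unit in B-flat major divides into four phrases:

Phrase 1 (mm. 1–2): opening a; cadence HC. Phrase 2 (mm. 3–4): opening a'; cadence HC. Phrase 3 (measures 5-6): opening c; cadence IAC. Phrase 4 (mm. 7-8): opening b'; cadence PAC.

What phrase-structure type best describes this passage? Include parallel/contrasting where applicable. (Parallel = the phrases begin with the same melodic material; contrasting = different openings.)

Four phrases in two halves: the first half (mm. 1-4) ends with a half cadence, the second (mm. 5–8) with a perfect authentic cadence — a large antecedent–consequent pair, i.e. a double period.
Phrase 3 begins with different material from phrase 1, making it contrasting.

contrasting double period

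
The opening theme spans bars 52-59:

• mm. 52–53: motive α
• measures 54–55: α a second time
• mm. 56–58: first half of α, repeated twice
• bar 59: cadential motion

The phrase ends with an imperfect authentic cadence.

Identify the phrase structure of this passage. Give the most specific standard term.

sentence

Basic idea (bars 52–53) + its repetition (measures 54–55) form the presentation; fragmentation and cadence (mm. 56–59) form the continuation — the 8-bar whole is a sentence.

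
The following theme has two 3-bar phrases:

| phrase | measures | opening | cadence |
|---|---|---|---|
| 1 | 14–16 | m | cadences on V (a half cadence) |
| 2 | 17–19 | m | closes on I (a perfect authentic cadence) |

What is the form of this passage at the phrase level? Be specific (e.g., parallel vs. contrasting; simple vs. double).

Phrase 1 ends with a half cadence (weaker) and phrase 2 with a perfect authentic cadence (stronger): antecedent + consequent = a period.
The two phrases open with the same material (m / m), so the period is parallel.

parallel period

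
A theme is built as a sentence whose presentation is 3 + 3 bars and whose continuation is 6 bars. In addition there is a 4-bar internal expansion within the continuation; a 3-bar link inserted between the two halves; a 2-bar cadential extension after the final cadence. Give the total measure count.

21 measures

Basic sentence: 3 + 3 + 6 = 12 bars.
12 (basic form) + 4 (internal expansion) + 3 (link) + 2 (cadential extension) = 21.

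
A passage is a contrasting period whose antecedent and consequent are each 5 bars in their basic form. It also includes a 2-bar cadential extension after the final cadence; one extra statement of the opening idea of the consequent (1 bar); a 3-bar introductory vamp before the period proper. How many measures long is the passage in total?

Basic contrasting period: 5 + 5 = 10 bars.
10 (basic form) + 2 (cadential extension) + 1 (extra statement) + 3 (introduction) = 16.

16 measures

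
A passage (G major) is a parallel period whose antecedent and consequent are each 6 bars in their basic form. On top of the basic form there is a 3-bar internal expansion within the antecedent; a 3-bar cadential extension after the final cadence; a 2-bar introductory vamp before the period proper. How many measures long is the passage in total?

Basic parallel period: 6 + 6 = 12 bars.
12 (basic form) + 3 (internal expansion) + 3 (cadential extension) + 2 (introduction) = 20.

20 measures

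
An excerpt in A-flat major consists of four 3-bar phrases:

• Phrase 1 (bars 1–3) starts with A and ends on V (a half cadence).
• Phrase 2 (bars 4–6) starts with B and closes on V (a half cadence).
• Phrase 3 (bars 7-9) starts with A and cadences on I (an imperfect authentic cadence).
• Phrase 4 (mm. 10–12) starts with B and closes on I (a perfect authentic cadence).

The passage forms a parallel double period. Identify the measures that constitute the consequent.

measures 7–12

In a double period the four phrases pair into a large antecedent (phrases 1–2, ending half cadence) and a large consequent (phrases 3–4, ending perfect authentic cadence). The consequent spans mm. 7-12.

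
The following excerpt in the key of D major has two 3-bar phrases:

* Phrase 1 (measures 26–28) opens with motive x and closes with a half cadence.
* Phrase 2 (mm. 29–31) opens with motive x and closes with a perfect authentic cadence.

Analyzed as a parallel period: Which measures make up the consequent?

measures 29–31

The antecedent is the phrase ending with the weaker cadence (half cadence, phrase 1) and the consequent the one ending more conclusively (perfect authentic cadence, phrase 2); the consequent is bars 29-31.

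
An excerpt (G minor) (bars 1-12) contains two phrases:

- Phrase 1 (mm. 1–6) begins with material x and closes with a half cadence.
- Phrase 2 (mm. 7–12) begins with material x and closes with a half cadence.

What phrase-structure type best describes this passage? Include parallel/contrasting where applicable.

Both phrases have the same opening (x) and the same cadence (half cadence): the second is a restatement, not a consequent, so this is a repeated phrase rather than a period.

repeated phrase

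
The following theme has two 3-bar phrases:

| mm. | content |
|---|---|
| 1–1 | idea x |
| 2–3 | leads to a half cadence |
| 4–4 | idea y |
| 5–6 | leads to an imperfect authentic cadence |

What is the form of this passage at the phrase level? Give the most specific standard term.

contrasting period

Phrase 1 ends with a half cadence (weaker) and phrase 2 with an imperfect authentic cadence (stronger): antecedent + consequent = a period.
The two phrases open with different material (x / y), so the period is contrasting.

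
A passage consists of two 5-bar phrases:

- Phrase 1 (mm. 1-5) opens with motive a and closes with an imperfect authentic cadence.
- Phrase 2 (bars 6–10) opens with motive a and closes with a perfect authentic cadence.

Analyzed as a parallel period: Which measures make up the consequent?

The antecedent is the phrase ending with the weaker cadence (imperfect authentic cadence, phrase 1) and the consequent the one ending more conclusively (perfect authentic cadence, phrase 2); the consequent is mm. 6–10.

measures 6–10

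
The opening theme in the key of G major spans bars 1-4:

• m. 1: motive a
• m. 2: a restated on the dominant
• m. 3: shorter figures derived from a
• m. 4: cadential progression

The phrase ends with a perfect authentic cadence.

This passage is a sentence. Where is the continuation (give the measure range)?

After the presentation (mm. 1-2), the continuation covers the fragmentation through the cadence: mm. 3–4.

measures 3–4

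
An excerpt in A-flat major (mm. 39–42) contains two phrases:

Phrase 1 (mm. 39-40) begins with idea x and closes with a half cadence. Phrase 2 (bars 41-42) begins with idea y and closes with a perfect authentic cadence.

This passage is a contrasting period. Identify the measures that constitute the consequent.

The antecedent is the phrase ending with the weaker cadence (half cadence, phrase 1) and the consequent the one ending more conclusively (perfect authentic cadence, phrase 2); the consequent is mm. 41-42.

measures 41–42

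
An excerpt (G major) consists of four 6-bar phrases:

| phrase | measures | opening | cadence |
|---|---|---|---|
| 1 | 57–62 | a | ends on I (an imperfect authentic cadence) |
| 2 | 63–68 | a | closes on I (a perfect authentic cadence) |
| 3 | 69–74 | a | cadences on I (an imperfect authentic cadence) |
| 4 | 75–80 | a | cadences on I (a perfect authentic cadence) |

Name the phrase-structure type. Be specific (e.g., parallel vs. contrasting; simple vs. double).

repeated period

The cadence pattern IAC–PAC–IAC–PAC is weak–strong twice, and phrases 3–4 restate phrases 1–2: a period heard twice, not a double period (which would end weakly at phrase 2).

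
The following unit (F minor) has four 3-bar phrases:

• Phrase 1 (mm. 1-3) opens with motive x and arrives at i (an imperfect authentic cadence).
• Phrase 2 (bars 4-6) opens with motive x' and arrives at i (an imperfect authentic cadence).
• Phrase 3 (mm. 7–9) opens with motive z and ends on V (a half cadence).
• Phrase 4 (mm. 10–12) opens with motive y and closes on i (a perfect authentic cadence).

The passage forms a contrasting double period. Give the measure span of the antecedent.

measures 1–6

In a double period the first pair of phrases (ending imperfect authentic cadence) is the large antecedent and the second pair (ending perfect authentic cadence) is the large consequent; the antecedent is measures 1–6.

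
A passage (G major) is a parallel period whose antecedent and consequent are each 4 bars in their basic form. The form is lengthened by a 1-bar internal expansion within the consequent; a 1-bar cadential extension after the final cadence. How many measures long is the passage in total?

10 measures

Basic parallel period: 4 + 4 = 8 bars.
8 (basic form) + 1 (internal expansion) + 1 (cadential extension) = 10.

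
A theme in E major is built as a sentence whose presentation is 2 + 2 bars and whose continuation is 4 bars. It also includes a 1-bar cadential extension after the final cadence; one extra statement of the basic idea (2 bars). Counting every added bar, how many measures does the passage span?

11 measures

Basic sentence: 2 + 2 + 4 = 8 bars.
8 (basic form) + 1 (cadential extension) + 2 (extra statement) = 11.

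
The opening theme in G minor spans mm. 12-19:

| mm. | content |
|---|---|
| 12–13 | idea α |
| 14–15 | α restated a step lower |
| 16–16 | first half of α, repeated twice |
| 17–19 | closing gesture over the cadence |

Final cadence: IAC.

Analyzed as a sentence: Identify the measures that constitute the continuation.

After the presentation (mm. 12–15), the continuation covers the fragmentation through the cadence: mm. 16-19.

measures 16–19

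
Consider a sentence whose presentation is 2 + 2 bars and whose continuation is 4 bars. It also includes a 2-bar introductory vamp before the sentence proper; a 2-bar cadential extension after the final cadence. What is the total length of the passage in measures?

12 measures

Basic sentence: 2 + 2 + 4 = 8 bars.
8 (basic form) + 2 (introduction) + 2 (cadential extension) = 12.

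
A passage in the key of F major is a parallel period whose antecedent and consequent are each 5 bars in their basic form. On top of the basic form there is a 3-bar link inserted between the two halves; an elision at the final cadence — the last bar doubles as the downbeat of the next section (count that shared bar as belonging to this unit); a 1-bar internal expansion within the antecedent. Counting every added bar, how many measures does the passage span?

Basic parallel period: 5 + 5 = 10 bars.
10 (basic form) + 3 (link) + 1 (internal expansion) = 14.
The elision shares a bar with the next section but does not change this unit's count.

14 measures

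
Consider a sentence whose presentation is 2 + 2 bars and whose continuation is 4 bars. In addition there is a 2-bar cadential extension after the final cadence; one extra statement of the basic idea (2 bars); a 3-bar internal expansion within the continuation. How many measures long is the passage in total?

Basic sentence: 2 + 2 + 4 = 8 bars.
8 (basic form) + 2 (cadential extension) + 2 (extra statement) + 3 (internal expansion) = 15.

15 measures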